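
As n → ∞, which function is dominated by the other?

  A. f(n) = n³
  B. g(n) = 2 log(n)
B

f(n) = n³ is O(n³), while g(n) = 2 log(n) is O(log n).
Since O(log n) grows slower than O(n³), g(n) is dominated.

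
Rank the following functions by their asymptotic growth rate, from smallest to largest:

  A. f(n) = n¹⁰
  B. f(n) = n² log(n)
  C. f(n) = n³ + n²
B < C < A

Comparing growth rates:
B = n² log(n) is O(n² log n)
C = n³ + n² is O(n³)
A = n¹⁰ is O(n¹⁰)

Therefore, the order from slowest to fastest is: B < C < A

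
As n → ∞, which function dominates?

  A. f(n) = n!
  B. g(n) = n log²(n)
A

f(n) = n! is O(n!), while g(n) = n log²(n) is O(n log² n).
Since O(n!) grows faster than O(n log² n), f(n) dominates.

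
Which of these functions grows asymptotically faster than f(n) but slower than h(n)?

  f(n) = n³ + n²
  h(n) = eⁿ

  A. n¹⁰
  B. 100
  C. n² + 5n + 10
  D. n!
A

We need g(n) with n³ + n² = o(g(n)) and g(n) = o(eⁿ), i.e. O(n³) ≺ g ≺ O(eⁿ).
Check each option:
  A. n¹⁰ — O(n¹⁰) is strictly between O(n³) and O(eⁿ) ✓
  B. 100 — O(1) does not grow strictly faster than f(n)
  C. n² + 5n + 10 — O(n²) does not grow strictly faster than f(n)
  D. n! — O(n!) does not grow strictly slower than h(n)

Only option A (n¹⁰) lies strictly between.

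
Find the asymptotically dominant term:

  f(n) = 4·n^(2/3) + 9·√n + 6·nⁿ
6·nⁿ

Looking at each term:
  - 4·n^(2/3) is O(n^(2/3))
  - 9·√n is O(√n)
  - 6·nⁿ is O(nⁿ)

The term 6·nⁿ (O(nⁿ)) grows fastest and dominates all others.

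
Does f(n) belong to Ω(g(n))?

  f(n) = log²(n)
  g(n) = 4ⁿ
False

f(n) = log²(n) is O(log² n), and g(n) = 4ⁿ is O(4ⁿ).
Since O(log² n) grows slower than O(4ⁿ), f(n) = Ω(g(n)) is false.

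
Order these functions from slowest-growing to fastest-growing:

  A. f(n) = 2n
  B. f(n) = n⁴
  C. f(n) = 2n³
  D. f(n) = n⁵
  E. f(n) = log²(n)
E < A < C < B < D

Comparing growth rates:
E = log²(n) is O(log² n)
A = 2n is O(n)
C = 2n³ is O(n³)
B = n⁴ is O(n⁴)
D = n⁵ is O(n⁵)

Therefore, the order from slowest to fastest is: E < A < C < B < D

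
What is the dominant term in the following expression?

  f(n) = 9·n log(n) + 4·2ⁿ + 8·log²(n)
4·2ⁿ

Looking at each term:
  - 9·n log(n) is O(n log n)
  - 4·2ⁿ is O(2ⁿ)
  - 8·log²(n) is O(log² n)

The term 4·2ⁿ (O(2ⁿ)) grows fastest and dominates all others.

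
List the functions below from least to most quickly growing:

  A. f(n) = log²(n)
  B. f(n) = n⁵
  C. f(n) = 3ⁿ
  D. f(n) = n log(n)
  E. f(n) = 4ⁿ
A < D < B < C < E

Comparing growth rates:
A = log²(n) is O(log² n)
D = n log(n) is O(n log n)
B = n⁵ is O(n⁵)
C = 3ⁿ is O(3ⁿ)
E = 4ⁿ is O(4ⁿ)

Therefore, the order from slowest to fastest is: A < D < B < C < E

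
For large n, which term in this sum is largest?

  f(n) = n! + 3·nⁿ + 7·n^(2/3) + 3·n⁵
3·nⁿ

Looking at each term:
  - n! is O(n!)
  - 3·nⁿ is O(nⁿ)
  - 7·n^(2/3) is O(n^(2/3))
  - 3·n⁵ is O(n⁵)

The term 3·nⁿ (O(nⁿ)) grows fastest and dominates all others.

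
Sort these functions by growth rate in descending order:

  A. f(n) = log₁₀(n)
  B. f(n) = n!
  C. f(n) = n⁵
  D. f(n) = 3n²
B > C > D > A

Comparing growth rates:
B = n! is O(n!)
C = n⁵ is O(n⁵)
D = 3n² is O(n²)
A = log₁₀(n) is O(log n)

Therefore, the order from fastest to slowest is: B > C > D > A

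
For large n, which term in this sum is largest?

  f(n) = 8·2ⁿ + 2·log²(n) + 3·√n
8·2ⁿ

Looking at each term:
  - 8·2ⁿ is O(2ⁿ)
  - 2·log²(n) is O(log² n)
  - 3·√n is O(√n)

The term 8·2ⁿ (O(2ⁿ)) grows fastest and dominates all others.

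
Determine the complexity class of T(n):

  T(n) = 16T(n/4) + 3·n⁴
Θ(n⁴)

Master Theorem: a = 16, b = 4, f(n) = 3·n⁴.
Compute the critical exponent d = log₄(16) = 2.
Compare f(n) = Θ(n⁴) against n^d:
  k = 4 > d = 2, so f(n) = Ω(n^(d+ε)) — Case 3.
  Regularity: a·(n/b)^4/n^4 = a/b^4 = 16/256 < 1 ✓.
  The top-level work dominates: T(n) = Θ(f(n)) = Θ(n⁴).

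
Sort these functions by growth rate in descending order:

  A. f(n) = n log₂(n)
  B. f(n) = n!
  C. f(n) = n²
B > C > A

Comparing growth rates:
B = n! is O(n!)
C = n² is O(n²)
A = n log₂(n) is O(n log n)

Therefore, the order from fastest to slowest is: B > C > A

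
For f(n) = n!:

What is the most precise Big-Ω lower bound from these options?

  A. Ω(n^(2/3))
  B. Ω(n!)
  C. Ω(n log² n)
B

f(n) = n! is Ω(n!).
All listed options are valid Big-Ω bounds (lower bounds),
but Ω(n!) is the tightest (largest valid bound).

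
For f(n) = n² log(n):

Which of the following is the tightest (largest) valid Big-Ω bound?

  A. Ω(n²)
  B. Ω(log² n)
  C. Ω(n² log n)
C

f(n) = n² log(n) is Ω(n² log n).
All listed options are valid Big-Ω bounds (lower bounds),
but Ω(n² log n) is the tightest (largest valid bound).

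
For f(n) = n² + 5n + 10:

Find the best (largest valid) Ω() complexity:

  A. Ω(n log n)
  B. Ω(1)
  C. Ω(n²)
C

f(n) = n² + 5n + 10 is Ω(n²).
All listed options are valid Big-Ω bounds (lower bounds),
but Ω(n²) is the tightest (largest valid bound).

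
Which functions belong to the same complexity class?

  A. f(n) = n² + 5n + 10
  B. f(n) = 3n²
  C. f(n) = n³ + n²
A and B

Examining each function:
  A. n² + 5n + 10 is O(n²)
  B. 3n² is O(n²)
  C. n³ + n² is O(n³)

Functions A and B both have the same complexity class.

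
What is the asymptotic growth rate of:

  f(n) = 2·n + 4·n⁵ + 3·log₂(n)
Θ(n⁵)

Order the terms by growth rate: 3·log₂(n) ≺ 2·n ≺ 4·n⁵.
The fastest-growing term 4·n⁵ dominates as n → ∞; dropping its constant factor gives Θ(n⁵).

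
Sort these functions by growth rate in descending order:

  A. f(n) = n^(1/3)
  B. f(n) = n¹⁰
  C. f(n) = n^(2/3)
B > C > A

Comparing growth rates:
B = n¹⁰ is O(n¹⁰)
C = n^(2/3) is O(n^(2/3))
A = n^(1/3) is O(n^(1/3))

Therefore, the order from fastest to slowest is: B > C > A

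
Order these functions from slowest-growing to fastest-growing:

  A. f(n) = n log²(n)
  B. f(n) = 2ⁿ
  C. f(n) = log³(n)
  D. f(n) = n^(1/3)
C < D < A < B

Comparing growth rates:
C = log³(n) is O(log³ n)
D = n^(1/3) is O(n^(1/3))
A = n log²(n) is O(n log² n)
B = 2ⁿ is O(2ⁿ)

Therefore, the order from slowest to fastest is: C < D < A < B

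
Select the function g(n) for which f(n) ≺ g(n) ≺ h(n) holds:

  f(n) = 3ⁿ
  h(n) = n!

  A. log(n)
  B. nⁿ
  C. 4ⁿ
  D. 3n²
C

We need g(n) with 3ⁿ = o(g(n)) and g(n) = o(n!), i.e. O(3ⁿ) ≺ g ≺ O(n!).
Check each option:
  A. log(n) — O(log n) does not grow strictly faster than f(n)
  B. nⁿ — O(nⁿ) does not grow strictly slower than h(n)
  C. 4ⁿ — O(4ⁿ) is strictly between O(3ⁿ) and O(n!) ✓
  D. 3n² — O(n²) does not grow strictly faster than f(n)

Only option C (4ⁿ) lies strictly between.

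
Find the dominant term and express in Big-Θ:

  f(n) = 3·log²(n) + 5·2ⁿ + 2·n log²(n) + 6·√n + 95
Θ(2ⁿ)

Order the terms by growth rate: 95 ≺ 3·log²(n) ≺ 6·√n ≺ 2·n log²(n) ≺ 5·2ⁿ.
The fastest-growing term 5·2ⁿ dominates as n → ∞; dropping its constant factor gives Θ(2ⁿ).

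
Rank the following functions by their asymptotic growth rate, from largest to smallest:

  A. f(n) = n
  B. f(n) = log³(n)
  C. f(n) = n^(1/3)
A > C > B

Comparing growth rates:
A = n is O(n)
C = n^(1/3) is O(n^(1/3))
B = log³(n) is O(log³ n)

Therefore, the order from fastest to slowest is: A > C > B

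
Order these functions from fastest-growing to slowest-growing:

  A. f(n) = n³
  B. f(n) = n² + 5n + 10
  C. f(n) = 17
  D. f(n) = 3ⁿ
D > A > B > C

Comparing growth rates:
D = 3ⁿ is O(3ⁿ)
A = n³ is O(n³)
B = n² + 5n + 10 is O(n²)
C = 17 is O(1)

Therefore, the order from fastest to slowest is: D > A > B > C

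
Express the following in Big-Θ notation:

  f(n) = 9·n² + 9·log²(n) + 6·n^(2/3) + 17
Θ(n²)

Order the terms by growth rate: 17 ≺ 9·log²(n) ≺ 6·n^(2/3) ≺ 9·n².
The fastest-growing term 9·n² dominates as n → ∞; dropping its constant factor gives Θ(n²).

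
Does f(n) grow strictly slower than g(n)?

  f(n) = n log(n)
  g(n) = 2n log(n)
False

f(n) = n log(n) is O(n log n), and g(n) = 2n log(n) is O(n log n).
Since they have the same growth rate, f(n) = o(g(n)) is false.
(f = o(g) requires f to grow strictly slower, not equal.)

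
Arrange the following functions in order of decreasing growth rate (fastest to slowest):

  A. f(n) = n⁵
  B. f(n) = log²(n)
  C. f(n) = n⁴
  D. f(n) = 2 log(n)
A > C > B > D

Comparing growth rates:
A = n⁵ is O(n⁵)
C = n⁴ is O(n⁴)
B = log²(n) is O(log² n)
D = 2 log(n) is O(log n)

Therefore, the order from fastest to slowest is: A > C > B > D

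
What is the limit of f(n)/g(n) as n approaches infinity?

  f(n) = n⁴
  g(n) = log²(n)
∞

Since n⁴ (O(n⁴)) grows faster than log²(n) (O(log² n)),
the ratio f(n)/g(n) → ∞ as n → ∞.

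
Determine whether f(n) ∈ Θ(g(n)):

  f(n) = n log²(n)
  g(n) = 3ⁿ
False

f(n) = n log²(n) is O(n log² n), and g(n) = 3ⁿ is O(3ⁿ).
Since they have different growth rates, f(n) = Θ(g(n)) is false.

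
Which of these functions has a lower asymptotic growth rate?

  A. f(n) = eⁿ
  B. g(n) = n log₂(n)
B

f(n) = eⁿ is O(eⁿ), while g(n) = n log₂(n) is O(n log n).
Since O(n log n) grows slower than O(eⁿ), g(n) is dominated.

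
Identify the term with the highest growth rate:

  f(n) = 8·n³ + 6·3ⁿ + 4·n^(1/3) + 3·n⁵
6·3ⁿ

Looking at each term:
  - 8·n³ is O(n³)
  - 6·3ⁿ is O(3ⁿ)
  - 4·n^(1/3) is O(n^(1/3))
  - 3·n⁵ is O(n⁵)

The term 6·3ⁿ (O(3ⁿ)) grows fastest and dominates all others.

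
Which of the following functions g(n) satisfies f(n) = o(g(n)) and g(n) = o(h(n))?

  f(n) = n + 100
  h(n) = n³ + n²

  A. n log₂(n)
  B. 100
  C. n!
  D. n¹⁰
A

We need g(n) with n + 100 = o(g(n)) and g(n) = o(n³ + n²), i.e. O(n) ≺ g ≺ O(n³).
Check each option:
  A. n log₂(n) — O(n log n) is strictly between O(n) and O(n³) ✓
  B. 100 — O(1) does not grow strictly faster than f(n)
  C. n! — O(n!) does not grow strictly slower than h(n)
  D. n¹⁰ — O(n¹⁰) does not grow strictly slower than h(n)

Only option A (n log₂(n)) lies strictly between.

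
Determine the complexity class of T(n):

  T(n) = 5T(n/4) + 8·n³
Θ(n³)

Master Theorem: a = 5, b = 4, f(n) = 8·n³.
Compute the critical exponent d = log₄(5) = 1.161.
Compare f(n) = Θ(n³) against n^d:
  k = 3 > d = 1.161, so f(n) = Ω(n^(d+ε)) — Case 3.
  Regularity: a·(n/b)^3/n^3 = a/b^3 = 5/64 < 1 ✓.
  The top-level work dominates: T(n) = Θ(f(n)) = Θ(n³).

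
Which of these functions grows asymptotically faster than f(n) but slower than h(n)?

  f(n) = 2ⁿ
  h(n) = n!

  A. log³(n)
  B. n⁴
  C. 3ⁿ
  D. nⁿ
C

We need g(n) with 2ⁿ = o(g(n)) and g(n) = o(n!), i.e. O(2ⁿ) ≺ g ≺ O(n!).
Check each option:
  A. log³(n) — O(log³ n) does not grow strictly faster than f(n)
  B. n⁴ — O(n⁴) does not grow strictly faster than f(n)
  C. 3ⁿ — O(3ⁿ) is strictly between O(2ⁿ) and O(n!) ✓
  D. nⁿ — O(nⁿ) does not grow strictly slower than h(n)

Only option C (3ⁿ) lies strictly between.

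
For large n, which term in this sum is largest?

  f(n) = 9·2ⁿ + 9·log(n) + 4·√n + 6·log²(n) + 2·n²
9·2ⁿ

Looking at each term:
  - 9·2ⁿ is O(2ⁿ)
  - 9·log(n) is O(log n)
  - 4·√n is O(√n)
  - 6·log²(n) is O(log² n)
  - 2·n² is O(n²)

The term 9·2ⁿ (O(2ⁿ)) grows fastest and dominates all others.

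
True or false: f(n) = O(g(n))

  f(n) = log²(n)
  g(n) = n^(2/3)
True

f(n) = log²(n) is O(log² n), and g(n) = n^(2/3) is O(n^(2/3)).
Since O(log² n) ⊆ O(n^(2/3)) (f grows no faster than g), f(n) = O(g(n)) is true.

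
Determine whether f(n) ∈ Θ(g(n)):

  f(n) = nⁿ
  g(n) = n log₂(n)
False

f(n) = nⁿ is O(nⁿ), and g(n) = n log₂(n) is O(n log n).
Since they have different growth rates, f(n) = Θ(g(n)) is false.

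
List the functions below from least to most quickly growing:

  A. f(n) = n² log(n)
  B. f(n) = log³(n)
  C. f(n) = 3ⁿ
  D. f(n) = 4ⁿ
B < A < C < D

Comparing growth rates:
B = log³(n) is O(log³ n)
A = n² log(n) is O(n² log n)
C = 3ⁿ is O(3ⁿ)
D = 4ⁿ is O(4ⁿ)

Therefore, the order from slowest to fastest is: B < A < C < D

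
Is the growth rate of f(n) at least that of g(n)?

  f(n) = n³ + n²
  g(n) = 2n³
True

f(n) = n³ + n² and g(n) = 2n³ are both O(n³).
Big-Ω permits equal growth rates (f ≥ c·g for some c > 0), so f(n) = Ω(g(n)) is true.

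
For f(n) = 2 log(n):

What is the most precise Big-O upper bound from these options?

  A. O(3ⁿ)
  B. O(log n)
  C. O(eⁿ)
B

f(n) = 2 log(n) is O(log n).
All listed options are valid Big-O bounds (upper bounds),
but O(log n) is the tightest (smallest valid bound).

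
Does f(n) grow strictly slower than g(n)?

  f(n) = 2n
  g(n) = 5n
False

f(n) = 2n is O(n), and g(n) = 5n is O(n).
Since they have the same growth rate, f(n) = o(g(n)) is false.
(f = o(g) requires f to grow strictly slower, not equal.)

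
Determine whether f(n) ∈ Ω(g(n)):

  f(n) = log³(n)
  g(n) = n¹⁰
False

f(n) = log³(n) is O(log³ n), and g(n) = n¹⁰ is O(n¹⁰).
Since O(log³ n) grows slower than O(n¹⁰), f(n) = Ω(g(n)) is false.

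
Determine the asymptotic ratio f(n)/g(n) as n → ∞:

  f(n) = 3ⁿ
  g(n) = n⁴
∞

Since 3ⁿ (O(3ⁿ)) grows faster than n⁴ (O(n⁴)),
the ratio f(n)/g(n) → ∞ as n → ∞.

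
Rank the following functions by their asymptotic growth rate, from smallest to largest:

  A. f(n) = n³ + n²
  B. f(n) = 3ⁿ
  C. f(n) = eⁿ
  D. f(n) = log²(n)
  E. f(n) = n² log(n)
D < E < A < C < B

Comparing growth rates:
D = log²(n) is O(log² n)
E = n² log(n) is O(n² log n)
A = n³ + n² is O(n³)
C = eⁿ is O(eⁿ)
B = 3ⁿ is O(3ⁿ)

Therefore, the order from slowest to fastest is: D < E < A < C < B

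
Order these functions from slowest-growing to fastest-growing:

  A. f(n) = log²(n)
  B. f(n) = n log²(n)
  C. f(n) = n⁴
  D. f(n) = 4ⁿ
A < B < C < D

Comparing growth rates:
A = log²(n) is O(log² n)
B = n log²(n) is O(n log² n)
C = n⁴ is O(n⁴)
D = 4ⁿ is O(4ⁿ)

Therefore, the order from slowest to fastest is: A < B < C < D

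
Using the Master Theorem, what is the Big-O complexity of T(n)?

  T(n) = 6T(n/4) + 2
Θ(n^log₄(6))

Master Theorem: a = 6, b = 4, f(n) = 2.
Compute the critical exponent d = log₄(6) = 1.292.
Compare f(n) = Θ(1) against n^d:
  k = 0 < d = 1.292, so f(n) = O(n^(d-ε)) — Case 1.
  The recursion cost dominates: T(n) = Θ(n^d) = Θ(n^log₄(6)).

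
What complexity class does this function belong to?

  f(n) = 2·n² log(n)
O(n² log n)

The dominant term in 2·n² log(n) is 2·n² log(n), which is Θ(n² log n).
Constants are absorbed, so the tightest bound is O(n² log n).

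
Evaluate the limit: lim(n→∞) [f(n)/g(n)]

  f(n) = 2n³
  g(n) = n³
2

Since 2n³ and n³ have the same growth rate (O(n³)),
the ratio converges to a constant: 2.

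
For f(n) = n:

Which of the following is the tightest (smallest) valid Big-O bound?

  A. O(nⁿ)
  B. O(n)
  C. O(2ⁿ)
B

f(n) = n is O(n).
All listed options are valid Big-O bounds (upper bounds),
but O(n) is the tightest (smallest valid bound).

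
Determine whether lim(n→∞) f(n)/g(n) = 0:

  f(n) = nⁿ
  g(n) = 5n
False

f(n) = nⁿ is O(nⁿ), and g(n) = 5n is O(n).
Since O(nⁿ) grows faster than or equal to O(n), f(n) = o(g(n)) is false.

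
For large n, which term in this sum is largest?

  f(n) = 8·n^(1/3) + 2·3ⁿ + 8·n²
2·3ⁿ

Looking at each term:
  - 8·n^(1/3) is O(n^(1/3))
  - 2·3ⁿ is O(3ⁿ)
  - 8·n² is O(n²)

The term 2·3ⁿ (O(3ⁿ)) grows fastest and dominates all others.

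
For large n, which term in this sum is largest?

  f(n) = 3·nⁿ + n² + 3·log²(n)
3·nⁿ

Looking at each term:
  - 3·nⁿ is O(nⁿ)
  - n² is O(n²)
  - 3·log²(n) is O(log² n)

The term 3·nⁿ (O(nⁿ)) grows fastest and dominates all others.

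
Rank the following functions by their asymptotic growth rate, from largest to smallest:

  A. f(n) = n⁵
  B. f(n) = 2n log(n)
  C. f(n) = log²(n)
A > B > C

Comparing growth rates:
A = n⁵ is O(n⁵)
B = 2n log(n) is O(n log n)
C = log²(n) is O(log² n)

Therefore, the order from fastest to slowest is: A > B > C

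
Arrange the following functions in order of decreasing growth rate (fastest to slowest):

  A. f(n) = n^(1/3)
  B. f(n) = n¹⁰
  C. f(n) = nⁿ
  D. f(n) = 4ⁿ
C > D > B > A

Comparing growth rates:
C = nⁿ is O(nⁿ)
D = 4ⁿ is O(4ⁿ)
B = n¹⁰ is O(n¹⁰)
A = n^(1/3) is O(n^(1/3))

Therefore, the order from fastest to slowest is: C > D > B > A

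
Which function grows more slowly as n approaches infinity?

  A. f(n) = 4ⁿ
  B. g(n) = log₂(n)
B

f(n) = 4ⁿ is O(4ⁿ), while g(n) = log₂(n) is O(log n).
Since O(log n) grows slower than O(4ⁿ), g(n) is dominated.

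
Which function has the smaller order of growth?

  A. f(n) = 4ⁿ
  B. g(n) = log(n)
B

f(n) = 4ⁿ is O(4ⁿ), while g(n) = log(n) is O(log n).
Since O(log n) grows slower than O(4ⁿ), g(n) is dominated.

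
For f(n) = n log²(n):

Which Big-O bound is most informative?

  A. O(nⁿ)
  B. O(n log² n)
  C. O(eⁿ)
B

f(n) = n log²(n) is O(n log² n).
All listed options are valid Big-O bounds (upper bounds),
but O(n log² n) is the tightest (smallest valid bound).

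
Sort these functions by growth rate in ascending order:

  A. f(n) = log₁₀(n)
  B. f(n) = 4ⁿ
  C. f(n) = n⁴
A < C < B

Comparing growth rates:
A = log₁₀(n) is O(log n)
C = n⁴ is O(n⁴)
B = 4ⁿ is O(4ⁿ)

Therefore, the order from slowest to fastest is: A < C < B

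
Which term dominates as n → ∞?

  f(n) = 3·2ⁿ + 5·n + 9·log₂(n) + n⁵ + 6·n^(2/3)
3·2ⁿ

Looking at each term:
  - 3·2ⁿ is O(2ⁿ)
  - 5·n is O(n)
  - 9·log₂(n) is O(log n)
  - n⁵ is O(n⁵)
  - 6·n^(2/3) is O(n^(2/3))

The term 3·2ⁿ (O(2ⁿ)) grows fastest and dominates all others.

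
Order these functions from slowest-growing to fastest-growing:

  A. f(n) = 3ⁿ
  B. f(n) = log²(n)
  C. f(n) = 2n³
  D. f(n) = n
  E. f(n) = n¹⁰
B < D < C < E < A

Comparing growth rates:
B = log²(n) is O(log² n)
D = n is O(n)
C = 2n³ is O(n³)
E = n¹⁰ is O(n¹⁰)
A = 3ⁿ is O(3ⁿ)

Therefore, the order from slowest to fastest is: B < D < C < E < A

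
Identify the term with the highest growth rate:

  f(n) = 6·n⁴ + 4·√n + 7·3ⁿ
7·3ⁿ

Looking at each term:
  - 6·n⁴ is O(n⁴)
  - 4·√n is O(√n)
  - 7·3ⁿ is O(3ⁿ)

The term 7·3ⁿ (O(3ⁿ)) grows fastest and dominates all others.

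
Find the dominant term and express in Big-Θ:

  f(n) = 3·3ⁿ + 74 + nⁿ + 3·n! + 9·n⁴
Θ(nⁿ)

Order the terms by growth rate: 74 ≺ 9·n⁴ ≺ 3·3ⁿ ≺ 3·n! ≺ nⁿ.
The fastest-growing term nⁿ dominates as n → ∞; dropping its constant factor gives Θ(nⁿ).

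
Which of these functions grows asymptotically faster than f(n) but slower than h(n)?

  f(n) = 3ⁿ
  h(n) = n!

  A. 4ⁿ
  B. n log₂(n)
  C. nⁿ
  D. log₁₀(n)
A

We need g(n) with 3ⁿ = o(g(n)) and g(n) = o(n!), i.e. O(3ⁿ) ≺ g ≺ O(n!).
Check each option:
  A. 4ⁿ — O(4ⁿ) is strictly between O(3ⁿ) and O(n!) ✓
  B. n log₂(n) — O(n log n) does not grow strictly faster than f(n)
  C. nⁿ — O(nⁿ) does not grow strictly slower than h(n)
  D. log₁₀(n) — O(log n) does not grow strictly faster than f(n)

Only option A (4ⁿ) lies strictly between.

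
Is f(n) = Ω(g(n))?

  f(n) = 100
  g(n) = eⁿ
False

f(n) = 100 is O(1), and g(n) = eⁿ is O(eⁿ).
Since O(1) grows slower than O(eⁿ), f(n) = Ω(g(n)) is false.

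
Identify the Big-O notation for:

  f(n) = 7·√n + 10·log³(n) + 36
O(√n)

The dominant term in 7·√n + 10·log³(n) + 36 is 7·√n, which is Θ(√n).
Lower-order terms (10·log³(n), 36) are asymptotically negligible.
Constants are absorbed, so the tightest bound is O(√n).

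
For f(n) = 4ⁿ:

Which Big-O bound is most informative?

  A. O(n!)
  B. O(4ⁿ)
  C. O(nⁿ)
B

f(n) = 4ⁿ is O(4ⁿ).
All listed options are valid Big-O bounds (upper bounds),
but O(4ⁿ) is the tightest (smallest valid bound).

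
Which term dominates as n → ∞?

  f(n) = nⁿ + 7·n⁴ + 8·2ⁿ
nⁿ

Looking at each term:
  - nⁿ is O(nⁿ)
  - 7·n⁴ is O(n⁴)
  - 8·2ⁿ is O(2ⁿ)

The term nⁿ (O(nⁿ)) grows fastest and dominates all others.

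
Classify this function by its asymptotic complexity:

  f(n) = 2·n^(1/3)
O(n^(1/3))

The dominant term in 2·n^(1/3) is 2·n^(1/3), which is Θ(n^(1/3)).
Constants are absorbed, so the tightest bound is O(n^(1/3)).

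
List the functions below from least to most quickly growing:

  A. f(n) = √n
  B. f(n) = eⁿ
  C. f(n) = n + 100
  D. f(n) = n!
A < C < B < D

Comparing growth rates:
A = √n is O(√n)
C = n + 100 is O(n)
B = eⁿ is O(eⁿ)
D = n! is O(n!)

Therefore, the order from slowest to fastest is: A < C < B < D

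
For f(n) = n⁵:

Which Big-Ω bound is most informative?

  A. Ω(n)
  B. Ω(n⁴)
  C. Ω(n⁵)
C

f(n) = n⁵ is Ω(n⁵).
All listed options are valid Big-Ω bounds (lower bounds),
but Ω(n⁵) is the tightest (largest valid bound).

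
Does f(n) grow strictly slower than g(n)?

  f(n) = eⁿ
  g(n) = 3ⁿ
True

f(n) = eⁿ is O(eⁿ), and g(n) = 3ⁿ is O(3ⁿ).
Since O(eⁿ) grows strictly slower than O(3ⁿ), f(n) = o(g(n)) is true.
This means lim(n→∞) f(n)/g(n) = 0.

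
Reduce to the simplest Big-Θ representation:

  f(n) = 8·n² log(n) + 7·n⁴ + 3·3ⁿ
Θ(3ⁿ)

Order the terms by growth rate: 8·n² log(n) ≺ 7·n⁴ ≺ 3·3ⁿ.
The fastest-growing term 3·3ⁿ dominates as n → ∞; dropping its constant factor gives Θ(3ⁿ).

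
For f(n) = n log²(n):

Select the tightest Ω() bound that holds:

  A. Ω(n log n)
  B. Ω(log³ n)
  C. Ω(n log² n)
C

f(n) = n log²(n) is Ω(n log² n).
All listed options are valid Big-Ω bounds (lower bounds),
but Ω(n log² n) is the tightest (largest valid bound).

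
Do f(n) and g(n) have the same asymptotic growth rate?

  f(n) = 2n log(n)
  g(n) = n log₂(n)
True

f(n) = 2n log(n) and g(n) = n log₂(n) are both O(n log n).
Since they have the same asymptotic growth rate, f(n) = Θ(g(n)) is true.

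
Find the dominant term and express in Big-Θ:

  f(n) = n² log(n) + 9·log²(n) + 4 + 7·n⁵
Θ(n⁵)

Order the terms by growth rate: 4 ≺ 9·log²(n) ≺ n² log(n) ≺ 7·n⁵.
The fastest-growing term 7·n⁵ dominates as n → ∞; dropping its constant factor gives Θ(n⁵).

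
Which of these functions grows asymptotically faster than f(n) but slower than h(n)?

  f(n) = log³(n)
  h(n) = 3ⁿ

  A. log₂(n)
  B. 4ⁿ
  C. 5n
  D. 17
C

We need g(n) with log³(n) = o(g(n)) and g(n) = o(3ⁿ), i.e. O(log³ n) ≺ g ≺ O(3ⁿ).
Check each option:
  A. log₂(n) — O(log n) does not grow strictly faster than f(n)
  B. 4ⁿ — O(4ⁿ) does not grow strictly slower than h(n)
  C. 5n — O(n) is strictly between O(log³ n) and O(3ⁿ) ✓
  D. 17 — O(1) does not grow strictly faster than f(n)

Only option C (5n) lies strictly between.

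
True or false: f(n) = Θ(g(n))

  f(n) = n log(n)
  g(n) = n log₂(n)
True

f(n) = n log(n) and g(n) = n log₂(n) are both O(n log n).
Since they have the same asymptotic growth rate, f(n) = Θ(g(n)) is true.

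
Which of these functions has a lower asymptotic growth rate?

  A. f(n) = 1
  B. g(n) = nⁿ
A

f(n) = 1 is O(1), while g(n) = nⁿ is O(nⁿ).
Since O(1) grows slower than O(nⁿ), f(n) is dominated.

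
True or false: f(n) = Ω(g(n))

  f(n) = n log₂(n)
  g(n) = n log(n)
True

f(n) = n log₂(n) and g(n) = n log(n) are both O(n log n).
Big-Ω permits equal growth rates (f ≥ c·g for some c > 0), so f(n) = Ω(g(n)) is true.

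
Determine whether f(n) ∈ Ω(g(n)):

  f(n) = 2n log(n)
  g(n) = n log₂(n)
True

f(n) = 2n log(n) and g(n) = n log₂(n) are both O(n log n).
Big-Ω permits equal growth rates (f ≥ c·g for some c > 0), so f(n) = Ω(g(n)) is true.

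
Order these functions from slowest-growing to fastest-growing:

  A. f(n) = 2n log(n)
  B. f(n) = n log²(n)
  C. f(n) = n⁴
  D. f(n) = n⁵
A < B < C < D

Comparing growth rates:
A = 2n log(n) is O(n log n)
B = n log²(n) is O(n log² n)
C = n⁴ is O(n⁴)
D = n⁵ is O(n⁵)

Therefore, the order from slowest to fastest is: A < B < C < D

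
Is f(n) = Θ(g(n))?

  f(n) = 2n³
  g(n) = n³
True

f(n) = 2n³ and g(n) = n³ are both O(n³).
Since they have the same asymptotic growth rate, f(n) = Θ(g(n)) is true.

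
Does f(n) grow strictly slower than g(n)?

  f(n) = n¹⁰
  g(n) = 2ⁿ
True

f(n) = n¹⁰ is O(n¹⁰), and g(n) = 2ⁿ is O(2ⁿ).
Since O(n¹⁰) grows strictly slower than O(2ⁿ), f(n) = o(g(n)) is true.
This means lim(n→∞) f(n)/g(n) = 0.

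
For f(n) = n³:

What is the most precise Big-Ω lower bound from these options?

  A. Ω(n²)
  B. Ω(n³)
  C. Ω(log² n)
B

f(n) = n³ is Ω(n³).
All listed options are valid Big-Ω bounds (lower bounds),
but Ω(n³) is the tightest (largest valid bound).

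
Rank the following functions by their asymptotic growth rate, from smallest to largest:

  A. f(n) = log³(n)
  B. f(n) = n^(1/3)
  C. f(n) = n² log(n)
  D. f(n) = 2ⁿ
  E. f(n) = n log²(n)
A < B < E < C < D

Comparing growth rates:
A = log³(n) is O(log³ n)
B = n^(1/3) is O(n^(1/3))
E = n log²(n) is O(n log² n)
C = n² log(n) is O(n² log n)
D = 2ⁿ is O(2ⁿ)

Therefore, the order from slowest to fastest is: A < B < E < C < D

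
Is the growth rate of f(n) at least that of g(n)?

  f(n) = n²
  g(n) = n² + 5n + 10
True

f(n) = n² and g(n) = n² + 5n + 10 are both O(n²).
Big-Ω permits equal growth rates (f ≥ c·g for some c > 0), so f(n) = Ω(g(n)) is true.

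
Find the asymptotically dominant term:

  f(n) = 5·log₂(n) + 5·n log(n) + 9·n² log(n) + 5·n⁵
5·n⁵

Looking at each term:
  - 5·log₂(n) is O(log n)
  - 5·n log(n) is O(n log n)
  - 9·n² log(n) is O(n² log n)
  - 5·n⁵ is O(n⁵)

The term 5·n⁵ (O(n⁵)) grows fastest and dominates all others.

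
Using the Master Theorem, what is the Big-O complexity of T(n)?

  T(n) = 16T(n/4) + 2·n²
Θ(n² log n)

Master Theorem: a = 16, b = 4, f(n) = 2·n².
Compute the critical exponent d = log₄(16) = 2.
Compare f(n) = Θ(n²) against n^d:
  k = 2 = d, so f(n) = Θ(n^d) — Case 2.
  Work is balanced across levels: T(n) = Θ(n^d log n) = Θ(n² log n).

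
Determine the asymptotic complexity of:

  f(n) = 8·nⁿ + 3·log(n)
O(nⁿ)

The dominant term in 8·nⁿ + 3·log(n) is 8·nⁿ, which is Θ(nⁿ).
Lower-order terms (3·log(n)) are asymptotically negligible.
Constants are absorbed, so the tightest bound is O(nⁿ).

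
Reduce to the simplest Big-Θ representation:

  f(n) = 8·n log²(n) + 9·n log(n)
Θ(n log² n)

Order the terms by growth rate: 9·n log(n) ≺ 8·n log²(n).
The fastest-growing term 8·n log²(n) dominates as n → ∞; dropping its constant factor gives Θ(n log² n).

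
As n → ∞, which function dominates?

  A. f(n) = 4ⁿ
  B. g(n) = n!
B

f(n) = 4ⁿ is O(4ⁿ), while g(n) = n! is O(n!).
Since O(n!) grows faster than O(4ⁿ), g(n) dominates.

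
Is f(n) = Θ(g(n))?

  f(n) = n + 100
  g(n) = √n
False

f(n) = n + 100 is O(n), and g(n) = √n is O(√n).
Since they have different growth rates, f(n) = Θ(g(n)) is false.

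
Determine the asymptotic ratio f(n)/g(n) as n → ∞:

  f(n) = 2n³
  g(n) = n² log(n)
∞

Since 2n³ (O(n³)) grows faster than n² log(n) (O(n² log n)),
the ratio f(n)/g(n) → ∞ as n → ∞.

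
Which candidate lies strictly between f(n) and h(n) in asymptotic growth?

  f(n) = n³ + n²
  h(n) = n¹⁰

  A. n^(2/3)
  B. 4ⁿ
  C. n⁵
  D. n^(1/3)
C

We need g(n) with n³ + n² = o(g(n)) and g(n) = o(n¹⁰), i.e. O(n³) ≺ g ≺ O(n¹⁰).
Check each option:
  A. n^(2/3) — O(n^(2/3)) does not grow strictly faster than f(n)
  B. 4ⁿ — O(4ⁿ) does not grow strictly slower than h(n)
  C. n⁵ — O(n⁵) is strictly between O(n³) and O(n¹⁰) ✓
  D. n^(1/3) — O(n^(1/3)) does not grow strictly faster than f(n)

Only option C (n⁵) lies strictly between.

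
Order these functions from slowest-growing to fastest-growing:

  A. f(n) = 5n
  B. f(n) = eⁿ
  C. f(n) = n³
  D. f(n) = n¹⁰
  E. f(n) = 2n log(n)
A < E < C < D < B

Comparing growth rates:
A = 5n is O(n)
E = 2n log(n) is O(n log n)
C = n³ is O(n³)
D = n¹⁰ is O(n¹⁰)
B = eⁿ is O(eⁿ)

Therefore, the order from slowest to fastest is: A < E < C < D < B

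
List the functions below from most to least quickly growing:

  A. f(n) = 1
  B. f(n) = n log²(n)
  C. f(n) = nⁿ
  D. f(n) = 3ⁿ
C > D > B > A

Comparing growth rates:
C = nⁿ is O(nⁿ)
D = 3ⁿ is O(3ⁿ)
B = n log²(n) is O(n log² n)
A = 1 is O(1)

Therefore, the order from fastest to slowest is: C > D > B > A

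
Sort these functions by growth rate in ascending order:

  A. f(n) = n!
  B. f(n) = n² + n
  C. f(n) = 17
C < B < A

Comparing growth rates:
C = 17 is O(1)
B = n² + n is O(n²)
A = n! is O(n!)

Therefore, the order from slowest to fastest is: C < B < A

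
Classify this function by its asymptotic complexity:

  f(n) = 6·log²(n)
O(log² n)

The dominant term in 6·log²(n) is 6·log²(n), which is Θ(log² n).
Constants are absorbed, so the tightest bound is O(log² n).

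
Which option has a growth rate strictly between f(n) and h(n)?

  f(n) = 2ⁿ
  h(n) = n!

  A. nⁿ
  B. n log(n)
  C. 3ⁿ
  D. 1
C

We need g(n) with 2ⁿ = o(g(n)) and g(n) = o(n!), i.e. O(2ⁿ) ≺ g ≺ O(n!).
Check each option:
  A. nⁿ — O(nⁿ) does not grow strictly slower than h(n)
  B. n log(n) — O(n log n) does not grow strictly faster than f(n)
  C. 3ⁿ — O(3ⁿ) is strictly between O(2ⁿ) and O(n!) ✓
  D. 1 — O(1) does not grow strictly faster than f(n)

Only option C (3ⁿ) lies strictly between.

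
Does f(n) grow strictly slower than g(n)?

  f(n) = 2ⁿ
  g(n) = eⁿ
True

f(n) = 2ⁿ is O(2ⁿ), and g(n) = eⁿ is O(eⁿ).
Since O(2ⁿ) grows strictly slower than O(eⁿ), f(n) = o(g(n)) is true.
This means lim(n→∞) f(n)/g(n) = 0.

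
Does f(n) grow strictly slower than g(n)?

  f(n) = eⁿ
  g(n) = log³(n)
False

f(n) = eⁿ is O(eⁿ), and g(n) = log³(n) is O(log³ n).
Since O(eⁿ) grows faster than or equal to O(log³ n), f(n) = o(g(n)) is false.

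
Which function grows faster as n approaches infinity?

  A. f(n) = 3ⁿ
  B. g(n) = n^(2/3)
A

f(n) = 3ⁿ is O(3ⁿ), while g(n) = n^(2/3) is O(n^(2/3)).
Since O(3ⁿ) grows faster than O(n^(2/3)), f(n) dominates.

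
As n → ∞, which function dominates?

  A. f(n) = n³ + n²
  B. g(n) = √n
A

f(n) = n³ + n² is O(n³), while g(n) = √n is O(√n).
Since O(n³) grows faster than O(√n), f(n) dominates.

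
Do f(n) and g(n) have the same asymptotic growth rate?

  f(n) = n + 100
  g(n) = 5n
True

f(n) = n + 100 and g(n) = 5n are both O(n).
Since they have the same asymptotic growth rate, f(n) = Θ(g(n)) is true.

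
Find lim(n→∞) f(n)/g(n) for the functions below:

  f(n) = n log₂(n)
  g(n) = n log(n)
1/log(2)

Since n log₂(n) and n log(n) have the same growth rate (O(n log n)),
the ratio converges to a constant: 1/log(2).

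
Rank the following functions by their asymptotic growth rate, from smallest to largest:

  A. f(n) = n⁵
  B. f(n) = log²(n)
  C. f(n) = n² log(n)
B < C < A

Comparing growth rates:
B = log²(n) is O(log² n)
C = n² log(n) is O(n² log n)
A = n⁵ is O(n⁵)

Therefore, the order from slowest to fastest is: B < C < A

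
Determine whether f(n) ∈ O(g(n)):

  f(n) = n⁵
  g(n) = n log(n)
False

f(n) = n⁵ is O(n⁵), and g(n) = n log(n) is O(n log n).
Since O(n⁵) grows faster than O(n log n), f(n) = O(g(n)) is false.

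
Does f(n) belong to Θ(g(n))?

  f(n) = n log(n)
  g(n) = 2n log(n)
True

f(n) = n log(n) and g(n) = 2n log(n) are both O(n log n).
Since they have the same asymptotic growth rate, f(n) = Θ(g(n)) is true.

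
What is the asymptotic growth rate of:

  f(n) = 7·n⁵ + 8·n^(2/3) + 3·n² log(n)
Θ(n⁵)

Order the terms by growth rate: 8·n^(2/3) ≺ 3·n² log(n) ≺ 7·n⁵.
The fastest-growing term 7·n⁵ dominates as n → ∞; dropping its constant factor gives Θ(n⁵).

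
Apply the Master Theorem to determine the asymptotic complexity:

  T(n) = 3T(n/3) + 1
Θ(n)

Master Theorem: a = 3, b = 3, f(n) = 1.
Compute the critical exponent d = log₃(3) = 1.
Compare f(n) = Θ(1) against n^d:
  k = 0 < d = 1, so f(n) = O(n^(d-ε)) — Case 1.
  The recursion cost dominates: T(n) = Θ(n^d) = Θ(n).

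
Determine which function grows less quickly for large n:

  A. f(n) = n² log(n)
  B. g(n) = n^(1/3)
B

f(n) = n² log(n) is O(n² log n), while g(n) = n^(1/3) is O(n^(1/3)).
Since O(n^(1/3)) grows slower than O(n² log n), g(n) is dominated.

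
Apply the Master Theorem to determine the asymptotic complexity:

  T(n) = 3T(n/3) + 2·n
Θ(n log n)

Master Theorem: a = 3, b = 3, f(n) = 2·n.
Compute the critical exponent d = log₃(3) = 1.
Compare f(n) = Θ(n) against n^d:
  k = 1 = d, so f(n) = Θ(n^d) — Case 2.
  Work is balanced across levels: T(n) = Θ(n^d log n) = Θ(n log n).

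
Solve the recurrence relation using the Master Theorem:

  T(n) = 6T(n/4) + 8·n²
Θ(n²)

Master Theorem: a = 6, b = 4, f(n) = 8·n².
Compute the critical exponent d = log₄(6) = 1.292.
Compare f(n) = Θ(n²) against n^d:
  k = 2 > d = 1.292, so f(n) = Ω(n^(d+ε)) — Case 3.
  Regularity: a·(n/b)^2/n^2 = a/b^2 = 6/16 < 1 ✓.
  The top-level work dominates: T(n) = Θ(f(n)) = Θ(n²).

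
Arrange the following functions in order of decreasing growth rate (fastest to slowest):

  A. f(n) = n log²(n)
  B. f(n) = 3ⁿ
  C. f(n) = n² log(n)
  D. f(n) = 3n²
B > C > D > A

Comparing growth rates:
B = 3ⁿ is O(3ⁿ)
C = n² log(n) is O(n² log n)
D = 3n² is O(n²)
A = n log²(n) is O(n log² n)

Therefore, the order from fastest to slowest is: B > C > D > A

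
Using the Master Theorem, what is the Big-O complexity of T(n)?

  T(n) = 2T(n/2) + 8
Θ(n)

Master Theorem: a = 2, b = 2, f(n) = 8.
Compute the critical exponent d = log₂(2) = 1.
Compare f(n) = Θ(1) against n^d:
  k = 0 < d = 1, so f(n) = O(n^(d-ε)) — Case 1.
  The recursion cost dominates: T(n) = Θ(n^d) = Θ(n).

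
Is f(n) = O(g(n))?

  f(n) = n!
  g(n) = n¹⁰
False

f(n) = n! is O(n!), and g(n) = n¹⁰ is O(n¹⁰).
Since O(n!) grows faster than O(n¹⁰), f(n) = O(g(n)) is false.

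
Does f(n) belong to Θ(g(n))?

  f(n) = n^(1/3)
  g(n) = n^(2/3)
False

f(n) = n^(1/3) is O(n^(1/3)), and g(n) = n^(2/3) is O(n^(2/3)).
Since they have different growth rates, f(n) = Θ(g(n)) is false.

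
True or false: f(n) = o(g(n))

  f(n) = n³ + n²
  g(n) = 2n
False

f(n) = n³ + n² is O(n³), and g(n) = 2n is O(n).
Since O(n³) grows faster than or equal to O(n), f(n) = o(g(n)) is false.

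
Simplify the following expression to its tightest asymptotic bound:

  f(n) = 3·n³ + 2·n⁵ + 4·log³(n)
Θ(n⁵)

Order the terms by growth rate: 4·log³(n) ≺ 3·n³ ≺ 2·n⁵.
The fastest-growing term 2·n⁵ dominates as n → ∞; dropping its constant factor gives Θ(n⁵).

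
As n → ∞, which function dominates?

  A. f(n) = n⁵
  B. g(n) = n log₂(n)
A

f(n) = n⁵ is O(n⁵), while g(n) = n log₂(n) is O(n log n).
Since O(n⁵) grows faster than O(n log n), f(n) dominates.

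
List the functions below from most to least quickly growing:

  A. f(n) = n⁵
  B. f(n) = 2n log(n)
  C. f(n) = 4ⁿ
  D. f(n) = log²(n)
C > A > B > D

Comparing growth rates:
C = 4ⁿ is O(4ⁿ)
A = n⁵ is O(n⁵)
B = 2n log(n) is O(n log n)
D = log²(n) is O(log² n)

Therefore, the order from fastest to slowest is: C > A > B > D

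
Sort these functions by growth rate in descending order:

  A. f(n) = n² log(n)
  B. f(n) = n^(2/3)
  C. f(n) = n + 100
A > C > B

Comparing growth rates:
A = n² log(n) is O(n² log n)
C = n + 100 is O(n)
B = n^(2/3) is O(n^(2/3))

Therefore, the order from fastest to slowest is: A > C > B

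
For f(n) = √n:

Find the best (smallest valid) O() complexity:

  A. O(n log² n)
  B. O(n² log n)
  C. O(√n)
C

f(n) = √n is O(√n).
All listed options are valid Big-O bounds (upper bounds),
but O(√n) is the tightest (smallest valid bound).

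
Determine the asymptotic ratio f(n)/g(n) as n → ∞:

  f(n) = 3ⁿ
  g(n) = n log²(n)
∞

Since 3ⁿ (O(3ⁿ)) grows faster than n log²(n) (O(n log² n)),
the ratio f(n)/g(n) → ∞ as n → ∞.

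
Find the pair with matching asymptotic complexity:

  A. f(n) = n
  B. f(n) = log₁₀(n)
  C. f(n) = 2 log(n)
B and C

Examining each function:
  A. n is O(n)
  B. log₁₀(n) is O(log n)
  C. 2 log(n) is O(log n)

Functions B and C both have the same complexity class.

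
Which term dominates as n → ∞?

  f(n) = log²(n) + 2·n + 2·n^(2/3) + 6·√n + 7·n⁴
7·n⁴

Looking at each term:
  - log²(n) is O(log² n)
  - 2·n is O(n)
  - 2·n^(2/3) is O(n^(2/3))
  - 6·√n is O(√n)
  - 7·n⁴ is O(n⁴)

The term 7·n⁴ (O(n⁴)) grows fastest and dominates all others.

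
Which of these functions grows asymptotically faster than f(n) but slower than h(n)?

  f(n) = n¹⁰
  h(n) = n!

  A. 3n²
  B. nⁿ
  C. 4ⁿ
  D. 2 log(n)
C

We need g(n) with n¹⁰ = o(g(n)) and g(n) = o(n!), i.e. O(n¹⁰) ≺ g ≺ O(n!).
Check each option:
  A. 3n² — O(n²) does not grow strictly faster than f(n)
  B. nⁿ — O(nⁿ) does not grow strictly slower than h(n)
  C. 4ⁿ — O(4ⁿ) is strictly between O(n¹⁰) and O(n!) ✓
  D. 2 log(n) — O(log n) does not grow strictly faster than f(n)

Only option C (4ⁿ) lies strictly between.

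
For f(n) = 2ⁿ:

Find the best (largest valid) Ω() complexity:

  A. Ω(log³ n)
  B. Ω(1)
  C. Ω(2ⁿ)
C

f(n) = 2ⁿ is Ω(2ⁿ).
All listed options are valid Big-Ω bounds (lower bounds),
but Ω(2ⁿ) is the tightest (largest valid bound).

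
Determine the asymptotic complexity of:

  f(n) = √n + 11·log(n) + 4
O(√n)

The dominant term in √n + 11·log(n) + 4 is √n, which is Θ(√n).
Lower-order terms (11·log(n), 4) are asymptotically negligible.
Constants are absorbed, so the tightest bound is O(√n).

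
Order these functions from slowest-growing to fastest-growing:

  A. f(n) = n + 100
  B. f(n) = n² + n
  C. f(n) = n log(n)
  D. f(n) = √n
D < A < C < B

Comparing growth rates:
D = √n is O(√n)
A = n + 100 is O(n)
C = n log(n) is O(n log n)
B = n² + n is O(n²)

Therefore, the order from slowest to fastest is: D < A < C < B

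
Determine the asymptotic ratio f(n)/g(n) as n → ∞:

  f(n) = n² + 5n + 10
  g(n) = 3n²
1/3

Since n² + 5n + 10 and 3n² have the same growth rate (O(n²)),
the ratio converges to a constant: 1/3.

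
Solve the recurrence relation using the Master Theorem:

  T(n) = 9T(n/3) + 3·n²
Θ(n² log n)

Master Theorem: a = 9, b = 3, f(n) = 3·n².
Compute the critical exponent d = log₃(9) = 2.
Compare f(n) = Θ(n²) against n^d:
  k = 2 = d, so f(n) = Θ(n^d) — Case 2.
  Work is balanced across levels: T(n) = Θ(n^d log n) = Θ(n² log n).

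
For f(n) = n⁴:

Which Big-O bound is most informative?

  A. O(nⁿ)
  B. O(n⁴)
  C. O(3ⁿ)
B

f(n) = n⁴ is O(n⁴).
All listed options are valid Big-O bounds (upper bounds),
but O(n⁴) is the tightest (smallest valid bound).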